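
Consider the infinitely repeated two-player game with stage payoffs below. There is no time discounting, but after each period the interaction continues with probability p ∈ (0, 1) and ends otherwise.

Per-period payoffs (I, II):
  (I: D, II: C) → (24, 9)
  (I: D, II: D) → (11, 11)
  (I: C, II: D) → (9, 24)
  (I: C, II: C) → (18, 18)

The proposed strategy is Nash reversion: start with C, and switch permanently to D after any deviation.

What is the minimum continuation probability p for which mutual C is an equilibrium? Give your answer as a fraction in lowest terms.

6/13

Expected cooperation value is 18 + p·18 + p²·18 + … = 18/(1−p); deviation gives 24 + p·11/(1−p).
18 ≥ 24(1−p) + 11p ⇒ 13p ≥ 6 ⇒ p ≥ 6/13.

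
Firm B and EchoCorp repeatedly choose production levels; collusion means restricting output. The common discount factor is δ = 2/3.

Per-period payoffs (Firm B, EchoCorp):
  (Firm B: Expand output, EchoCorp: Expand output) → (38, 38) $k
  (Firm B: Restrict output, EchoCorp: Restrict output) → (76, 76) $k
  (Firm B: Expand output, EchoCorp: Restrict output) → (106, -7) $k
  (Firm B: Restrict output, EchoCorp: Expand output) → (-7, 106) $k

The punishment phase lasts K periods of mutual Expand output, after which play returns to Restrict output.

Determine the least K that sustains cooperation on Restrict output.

No profitable deviation requires (76−38)(δ+…+δ^K) ≥ 106−76, i.e. δ+…+δ^K ≥ 15/19 ≈ 0.7895.
With δ = 2/3, the partial sums are K=1: 0.6667, K=2: 1.1111.
K = 2 is the first length at which the sum reaches 0.7895.

2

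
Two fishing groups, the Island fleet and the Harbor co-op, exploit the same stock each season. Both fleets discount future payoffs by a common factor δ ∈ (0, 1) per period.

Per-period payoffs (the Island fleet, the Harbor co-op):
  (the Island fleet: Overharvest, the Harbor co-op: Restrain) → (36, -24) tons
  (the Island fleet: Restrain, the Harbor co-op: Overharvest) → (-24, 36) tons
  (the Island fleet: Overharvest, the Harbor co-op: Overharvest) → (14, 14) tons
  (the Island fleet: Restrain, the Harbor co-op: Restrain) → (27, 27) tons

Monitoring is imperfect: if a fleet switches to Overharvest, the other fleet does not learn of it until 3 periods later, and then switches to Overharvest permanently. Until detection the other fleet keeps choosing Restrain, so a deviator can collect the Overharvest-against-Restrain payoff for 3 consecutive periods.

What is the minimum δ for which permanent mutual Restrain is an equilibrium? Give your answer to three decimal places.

0.742

Deviating for the 3 undetected periods gains 36−27 = 9 per period over cooperation, then loses 27−14 = 13 per period forever once punishment starts.
Gain: 9(1 + δ + … + δ^2); loss: 13·δ^3/(1−δ).
No profitable deviation ⇔ 9(1−δ^3) ≤ 13·δ^3, i.e. δ^3 ≥ 9/(9+13) = 9/22.
Hence δ ≥ (9/22)^(1/3) ≈ 0.742.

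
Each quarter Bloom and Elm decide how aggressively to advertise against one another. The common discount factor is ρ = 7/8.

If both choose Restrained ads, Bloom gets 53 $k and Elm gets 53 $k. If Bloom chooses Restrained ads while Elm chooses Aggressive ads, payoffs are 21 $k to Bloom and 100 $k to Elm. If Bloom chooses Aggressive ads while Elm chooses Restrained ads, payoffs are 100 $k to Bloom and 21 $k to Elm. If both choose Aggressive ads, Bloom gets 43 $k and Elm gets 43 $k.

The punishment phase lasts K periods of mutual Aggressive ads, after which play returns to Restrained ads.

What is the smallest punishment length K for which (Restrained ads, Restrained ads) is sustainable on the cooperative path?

9

No profitable deviation requires (53−43)(ρ+…+ρ^K) ≥ 100−53, i.e. ρ+…+ρ^K ≥ 47/10 ≈ 4.7000.
With ρ = 7/8, the partial sums are K=1: 0.8750, K=2: 1.6406, …, K=7: 4.2511, K=8: 4.5947, K=9: 4.8954.
K = 9 is the first length at which the sum reaches 4.7000.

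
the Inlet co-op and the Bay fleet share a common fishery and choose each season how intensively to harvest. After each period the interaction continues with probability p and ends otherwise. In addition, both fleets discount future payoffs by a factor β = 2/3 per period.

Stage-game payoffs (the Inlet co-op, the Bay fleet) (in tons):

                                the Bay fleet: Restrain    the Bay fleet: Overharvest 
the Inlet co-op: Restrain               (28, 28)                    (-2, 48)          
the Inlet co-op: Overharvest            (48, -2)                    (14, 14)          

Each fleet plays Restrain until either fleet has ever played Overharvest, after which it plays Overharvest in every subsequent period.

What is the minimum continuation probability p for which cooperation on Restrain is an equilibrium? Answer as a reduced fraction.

15/17

Expected continuation weight on next period's payoff is β·p = 2/3·p, which plays the role of the discount factor.
Cooperation requires 2/3·p ≥ (48−28)/(48−14) = 10/17, hence p ≥ 15/17.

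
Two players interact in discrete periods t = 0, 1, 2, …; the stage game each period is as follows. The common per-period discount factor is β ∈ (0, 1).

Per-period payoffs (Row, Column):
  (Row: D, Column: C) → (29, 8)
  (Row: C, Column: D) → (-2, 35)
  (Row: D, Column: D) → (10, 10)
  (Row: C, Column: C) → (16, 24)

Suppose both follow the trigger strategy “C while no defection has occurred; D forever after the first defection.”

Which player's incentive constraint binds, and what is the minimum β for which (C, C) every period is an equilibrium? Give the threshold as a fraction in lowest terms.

Row; β ≥ 13/19

Row: cooperation gives 16 each period; deviation gives 29 once then 10 forever.
  16/(1−β) ≥ 29 + 10β/(1−β) ⇒ β ≥ 13/19.
Column: cooperation gives 24 each period; deviation gives 35 once then 10 forever.
  β ≥ 11/25.
Both must hold, so the binding constraint is Row's: β ≥ 13/19.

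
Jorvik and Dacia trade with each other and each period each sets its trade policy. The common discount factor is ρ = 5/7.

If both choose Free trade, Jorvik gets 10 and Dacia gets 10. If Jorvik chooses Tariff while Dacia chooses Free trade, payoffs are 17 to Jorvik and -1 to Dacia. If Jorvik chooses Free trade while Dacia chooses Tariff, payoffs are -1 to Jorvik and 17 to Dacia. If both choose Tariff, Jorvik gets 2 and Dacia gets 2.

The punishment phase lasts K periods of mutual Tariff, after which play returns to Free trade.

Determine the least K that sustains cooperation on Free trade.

No profitable deviation requires (10−2)(ρ+…+ρ^K) ≥ 17−10, i.e. ρ+…+ρ^K ≥ 7/8 ≈ 0.8750.
With ρ = 5/7, the partial sums are K=1: 0.7143, K=2: 1.2245.
K = 2 is the first length at which the sum reaches 0.8750.

2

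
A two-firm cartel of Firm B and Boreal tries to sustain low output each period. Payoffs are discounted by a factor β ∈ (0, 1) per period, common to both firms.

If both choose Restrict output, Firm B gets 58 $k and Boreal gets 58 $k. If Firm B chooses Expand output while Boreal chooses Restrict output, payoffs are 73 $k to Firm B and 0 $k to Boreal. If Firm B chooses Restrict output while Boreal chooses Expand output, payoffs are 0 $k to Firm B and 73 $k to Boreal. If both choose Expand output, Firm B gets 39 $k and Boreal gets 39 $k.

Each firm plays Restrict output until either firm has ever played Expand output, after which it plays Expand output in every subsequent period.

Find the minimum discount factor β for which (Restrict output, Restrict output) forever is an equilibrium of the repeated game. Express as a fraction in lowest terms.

58/(1−β) ≥ 73 + 39β/(1−β)
58 ≥ 73 − 34β
β ≥ 15/34.

15/34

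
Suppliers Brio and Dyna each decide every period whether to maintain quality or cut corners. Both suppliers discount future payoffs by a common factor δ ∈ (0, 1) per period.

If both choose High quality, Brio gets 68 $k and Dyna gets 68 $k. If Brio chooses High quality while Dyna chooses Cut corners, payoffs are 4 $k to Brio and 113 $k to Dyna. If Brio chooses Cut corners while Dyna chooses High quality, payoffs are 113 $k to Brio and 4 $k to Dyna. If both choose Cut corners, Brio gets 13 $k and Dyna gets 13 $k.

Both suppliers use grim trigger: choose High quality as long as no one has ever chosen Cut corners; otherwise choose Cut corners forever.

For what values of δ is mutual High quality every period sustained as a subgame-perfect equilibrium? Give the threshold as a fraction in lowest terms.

9/20

Under grim trigger the critical discount factor is (T−C)/(T−P) with T = 113, C = 68, P = 13.
δ* = (113−68)/(113−13) = 45/100 = 9/20.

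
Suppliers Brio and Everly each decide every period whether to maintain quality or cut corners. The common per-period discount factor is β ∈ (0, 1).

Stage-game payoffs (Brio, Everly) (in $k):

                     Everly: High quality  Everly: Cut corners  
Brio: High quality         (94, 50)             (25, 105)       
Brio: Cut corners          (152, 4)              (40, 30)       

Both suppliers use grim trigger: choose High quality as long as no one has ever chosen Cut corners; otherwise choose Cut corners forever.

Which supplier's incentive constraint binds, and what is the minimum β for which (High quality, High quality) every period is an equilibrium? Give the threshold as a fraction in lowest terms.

Brio's threshold: (152−94)/(152−40) = 29/56.
Everly's threshold: (105−50)/(105−30) = 11/15.
29/56 < 11/15, so Everly binds and β* = 11/15.

Everly; β ≥ 11/15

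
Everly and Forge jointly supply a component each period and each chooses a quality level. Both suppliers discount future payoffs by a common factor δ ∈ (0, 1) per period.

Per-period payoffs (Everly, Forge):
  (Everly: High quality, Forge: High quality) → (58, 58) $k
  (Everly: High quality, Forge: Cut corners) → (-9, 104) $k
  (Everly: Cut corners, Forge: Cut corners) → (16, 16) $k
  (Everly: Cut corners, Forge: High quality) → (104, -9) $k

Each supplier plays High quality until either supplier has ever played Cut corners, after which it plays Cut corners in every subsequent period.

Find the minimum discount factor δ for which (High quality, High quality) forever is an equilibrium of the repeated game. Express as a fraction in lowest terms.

23/44

Cooperation forever yields 58 each period: 58/(1−δ).
Deviating yields 104 once, then 16 forever: 104 + 16δ/(1−δ).
No profitable deviation requires 58/(1−δ) ≥ 104 + 16δ/(1−δ).
Multiplying by (1−δ): 58 ≥ 104(1−δ) + 16δ = 104 − 88δ.
So 88δ ≥ 46, i.e. δ ≥ 46/88 = 23/44.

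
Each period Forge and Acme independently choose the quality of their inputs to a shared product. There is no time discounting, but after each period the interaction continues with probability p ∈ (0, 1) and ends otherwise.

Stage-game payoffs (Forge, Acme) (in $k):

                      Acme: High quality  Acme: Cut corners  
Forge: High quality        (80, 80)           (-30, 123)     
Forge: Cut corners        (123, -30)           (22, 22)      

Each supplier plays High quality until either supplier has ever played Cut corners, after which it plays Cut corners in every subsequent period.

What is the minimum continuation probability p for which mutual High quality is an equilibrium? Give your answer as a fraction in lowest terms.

Expected cooperation value is 80 + p·80 + p²·80 + … = 80/(1−p); deviation gives 123 + p·22/(1−p).
80 ≥ 123(1−p) + 22p ⇒ 101p ≥ 43 ⇒ p ≥ 43/101.

43/101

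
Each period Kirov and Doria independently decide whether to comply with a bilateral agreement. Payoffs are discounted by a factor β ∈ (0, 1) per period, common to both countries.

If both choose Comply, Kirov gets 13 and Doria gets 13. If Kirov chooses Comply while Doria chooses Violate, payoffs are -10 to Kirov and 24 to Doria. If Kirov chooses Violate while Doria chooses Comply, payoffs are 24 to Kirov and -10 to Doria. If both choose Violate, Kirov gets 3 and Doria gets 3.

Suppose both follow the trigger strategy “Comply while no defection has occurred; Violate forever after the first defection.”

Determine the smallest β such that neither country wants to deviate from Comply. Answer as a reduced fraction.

11/21

Cooperation forever yields 13 each period: 13/(1−β).
Deviating yields 24 once, then 3 forever: 24 + 3β/(1−β).
No profitable deviation requires 13/(1−β) ≥ 24 + 3β/(1−β).
Multiplying by (1−β): 13 ≥ 24(1−β) + 3β = 24 − 21β.
So 21β ≥ 11, i.e. β ≥ 11/21.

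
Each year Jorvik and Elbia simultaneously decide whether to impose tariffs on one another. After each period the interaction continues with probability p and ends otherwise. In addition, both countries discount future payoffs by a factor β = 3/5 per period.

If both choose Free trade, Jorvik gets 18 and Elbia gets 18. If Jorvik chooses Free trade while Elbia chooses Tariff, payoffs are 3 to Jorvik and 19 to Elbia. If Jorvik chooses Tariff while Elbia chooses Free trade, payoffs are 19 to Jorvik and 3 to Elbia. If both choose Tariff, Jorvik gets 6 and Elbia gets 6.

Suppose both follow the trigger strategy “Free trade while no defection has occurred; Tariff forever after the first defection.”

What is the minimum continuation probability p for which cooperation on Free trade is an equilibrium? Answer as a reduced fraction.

With continuation probability p and discount β, the effective per-period discount factor is βp.
Grim-trigger IC: βp ≥ (19−18)/(19−6) = 1/13.
So p ≥ (1/13)/(3/5) = 5/39.

5/39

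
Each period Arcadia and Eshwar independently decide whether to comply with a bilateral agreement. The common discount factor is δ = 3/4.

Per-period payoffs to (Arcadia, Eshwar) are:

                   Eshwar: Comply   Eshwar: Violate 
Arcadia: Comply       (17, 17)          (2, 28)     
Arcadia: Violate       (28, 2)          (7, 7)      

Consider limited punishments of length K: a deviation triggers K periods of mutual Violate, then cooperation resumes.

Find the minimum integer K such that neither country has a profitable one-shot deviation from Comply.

2

Need Σ_{k=1}^{K} δ^k ≥ (28−17)/(17−7) = 1.1000 at δ = 3/4.
At K = 1 the sum is 0.7500 < 1.1000; at K = 2 it is 1.3125 ≥ 1.1000.
So the minimum punishment length is K = 2.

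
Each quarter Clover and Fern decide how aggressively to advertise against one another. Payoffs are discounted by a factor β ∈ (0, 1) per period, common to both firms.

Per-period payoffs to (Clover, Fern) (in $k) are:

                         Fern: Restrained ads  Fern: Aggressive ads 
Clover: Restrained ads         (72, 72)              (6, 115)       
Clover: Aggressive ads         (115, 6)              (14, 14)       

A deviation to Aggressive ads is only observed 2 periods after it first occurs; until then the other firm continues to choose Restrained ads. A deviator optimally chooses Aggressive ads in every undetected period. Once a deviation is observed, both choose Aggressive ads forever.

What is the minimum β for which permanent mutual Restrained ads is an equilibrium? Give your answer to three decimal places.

0.652

The best deviation is to choose Aggressive ads for all 2 undetected periods, earning 115 each, then 14 forever once detected.
Deviation value: 115(1−β^2)/(1−β) + 14β^2/(1−β); cooperation value: 72/(1−β).
IC: 72 ≥ 115(1−β^2) + 14β^2 = 115 − 101β^2.
So β^2 ≥ 43/101, giving β ≥ (43/101)^(1/2) ≈ 0.652.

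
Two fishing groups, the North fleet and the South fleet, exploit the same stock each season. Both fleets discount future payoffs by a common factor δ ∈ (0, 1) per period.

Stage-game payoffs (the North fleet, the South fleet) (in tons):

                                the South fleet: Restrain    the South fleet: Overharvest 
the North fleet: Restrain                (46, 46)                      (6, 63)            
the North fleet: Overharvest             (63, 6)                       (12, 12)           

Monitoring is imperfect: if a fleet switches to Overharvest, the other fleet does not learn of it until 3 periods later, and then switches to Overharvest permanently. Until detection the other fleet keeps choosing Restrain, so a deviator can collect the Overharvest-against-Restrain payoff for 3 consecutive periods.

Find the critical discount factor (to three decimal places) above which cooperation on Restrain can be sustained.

0.693

The best deviation is to choose Overharvest for all 3 undetected periods, earning 63 each, then 12 forever once detected.
Deviation value: 63(1−δ^3)/(1−δ) + 12δ^3/(1−δ); cooperation value: 46/(1−δ).
IC: 46 ≥ 63(1−δ^3) + 12δ^3 = 63 − 51δ^3.
So δ^3 ≥ 17/51 = 1/3, giving δ ≥ (1/3)^(1/3) ≈ 0.693.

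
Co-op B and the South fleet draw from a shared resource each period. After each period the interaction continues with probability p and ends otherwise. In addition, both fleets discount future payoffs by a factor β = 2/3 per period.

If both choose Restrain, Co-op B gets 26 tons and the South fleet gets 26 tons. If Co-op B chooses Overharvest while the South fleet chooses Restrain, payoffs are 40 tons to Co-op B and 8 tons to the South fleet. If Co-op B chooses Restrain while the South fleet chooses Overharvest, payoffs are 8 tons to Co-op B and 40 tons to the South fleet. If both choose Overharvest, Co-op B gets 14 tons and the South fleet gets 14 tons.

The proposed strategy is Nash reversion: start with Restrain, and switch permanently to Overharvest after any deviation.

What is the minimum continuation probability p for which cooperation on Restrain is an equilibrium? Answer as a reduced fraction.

21/26

Expected continuation weight on next period's payoff is β·p = 2/3·p, which plays the role of the discount factor.
Cooperation requires 2/3·p ≥ (40−26)/(40−14) = 7/13, hence p ≥ 21/26.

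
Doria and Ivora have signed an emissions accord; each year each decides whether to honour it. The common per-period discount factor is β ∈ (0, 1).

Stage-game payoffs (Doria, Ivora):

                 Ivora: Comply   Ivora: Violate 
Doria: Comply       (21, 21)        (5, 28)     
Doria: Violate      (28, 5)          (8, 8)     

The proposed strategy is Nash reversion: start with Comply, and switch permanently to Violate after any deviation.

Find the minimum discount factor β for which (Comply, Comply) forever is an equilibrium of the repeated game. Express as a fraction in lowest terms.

Under grim trigger the critical discount factor is (T−C)/(T−P) with T = 28, C = 21, P = 8.
β* = (28−21)/(28−8) = 7/20.

7/20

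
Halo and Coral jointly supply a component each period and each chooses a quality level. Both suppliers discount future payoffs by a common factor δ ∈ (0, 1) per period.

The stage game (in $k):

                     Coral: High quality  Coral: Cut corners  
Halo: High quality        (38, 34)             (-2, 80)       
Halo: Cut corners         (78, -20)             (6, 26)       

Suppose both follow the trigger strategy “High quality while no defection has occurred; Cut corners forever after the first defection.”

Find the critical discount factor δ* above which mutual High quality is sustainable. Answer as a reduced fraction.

Halo's threshold: (78−38)/(78−6) = 5/9.
Coral's threshold: (80−34)/(80−26) = 23/27.
5/9 < 23/27, so Coral binds and δ* = 23/27.

23/27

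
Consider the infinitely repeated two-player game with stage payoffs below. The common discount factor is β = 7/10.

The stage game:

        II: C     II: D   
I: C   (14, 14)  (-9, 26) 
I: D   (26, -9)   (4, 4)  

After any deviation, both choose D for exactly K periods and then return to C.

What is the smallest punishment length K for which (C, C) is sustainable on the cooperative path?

Need Σ_{k=1}^{K} β^k ≥ (26−14)/(14−4) = 1.2000 at β = 7/10.
At K = 2 the sum is 1.1900 < 1.2000; at K = 3 it is 1.5330 ≥ 1.2000.
So the minimum punishment length is K = 3.

3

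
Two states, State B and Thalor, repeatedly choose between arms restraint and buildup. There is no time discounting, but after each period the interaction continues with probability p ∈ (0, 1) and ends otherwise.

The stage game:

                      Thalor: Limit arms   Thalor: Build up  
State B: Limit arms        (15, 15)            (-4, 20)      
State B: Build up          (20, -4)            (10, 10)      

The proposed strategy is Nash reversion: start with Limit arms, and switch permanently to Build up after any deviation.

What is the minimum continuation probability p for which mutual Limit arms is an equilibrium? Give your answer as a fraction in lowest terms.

With no time discounting, the continuation probability p plays the role of the discount factor.
Grim-trigger IC: 15/(1−p) ≥ 20 + 10p/(1−p) ⇒ p ≥ (20−15)/(20−10) = 1/2.

1/2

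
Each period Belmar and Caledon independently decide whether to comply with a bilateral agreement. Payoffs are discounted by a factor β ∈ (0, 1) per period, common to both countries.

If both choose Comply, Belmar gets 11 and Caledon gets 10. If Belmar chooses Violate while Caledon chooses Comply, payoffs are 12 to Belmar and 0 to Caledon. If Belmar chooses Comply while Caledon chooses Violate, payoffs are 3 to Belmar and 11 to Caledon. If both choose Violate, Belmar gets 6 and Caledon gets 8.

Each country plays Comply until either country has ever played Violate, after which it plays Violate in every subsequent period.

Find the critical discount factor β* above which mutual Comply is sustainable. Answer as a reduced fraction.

1/3

Belmar: cooperation gives 11 each period; deviation gives 12 once then 6 forever.
  11/(1−β) ≥ 12 + 6β/(1−β) ⇒ β ≥ 1/6.
Caledon: cooperation gives 10 each period; deviation gives 11 once then 8 forever.
  β ≥ 1/3.
Both must hold, so the binding constraint is Caledon's: β ≥ 1/3.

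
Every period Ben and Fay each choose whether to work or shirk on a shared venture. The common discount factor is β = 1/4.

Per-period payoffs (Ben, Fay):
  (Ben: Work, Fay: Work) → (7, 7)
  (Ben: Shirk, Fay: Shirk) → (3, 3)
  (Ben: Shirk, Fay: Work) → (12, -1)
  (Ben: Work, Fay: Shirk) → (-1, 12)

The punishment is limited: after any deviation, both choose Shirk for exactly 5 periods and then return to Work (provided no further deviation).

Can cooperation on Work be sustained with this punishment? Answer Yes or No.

IC: β+…+β^5 ≥ (12−7)/(7−3) = 5/4.
At β = 1/4: partial sum = 0.3330 < 1.2500. Cooperation not sustainable.

No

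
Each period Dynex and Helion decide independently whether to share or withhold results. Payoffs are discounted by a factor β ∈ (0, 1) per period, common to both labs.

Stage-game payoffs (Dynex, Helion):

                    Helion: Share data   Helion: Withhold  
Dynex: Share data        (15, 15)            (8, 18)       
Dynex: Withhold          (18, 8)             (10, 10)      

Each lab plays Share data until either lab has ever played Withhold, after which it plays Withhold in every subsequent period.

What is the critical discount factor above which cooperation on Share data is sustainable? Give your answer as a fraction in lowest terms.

One-period gain from deviating is 18 − 15 = 3. The loss is 15 − 10 = 5 in every subsequent period, with present value 5·β/(1−β).
Deviation is unprofitable when 5·β/(1−β) ≥ 3, i.e. β/(1−β) ≥ 3/5.
Equivalently β ≥ 3/(3+5) = 3/8.

3/8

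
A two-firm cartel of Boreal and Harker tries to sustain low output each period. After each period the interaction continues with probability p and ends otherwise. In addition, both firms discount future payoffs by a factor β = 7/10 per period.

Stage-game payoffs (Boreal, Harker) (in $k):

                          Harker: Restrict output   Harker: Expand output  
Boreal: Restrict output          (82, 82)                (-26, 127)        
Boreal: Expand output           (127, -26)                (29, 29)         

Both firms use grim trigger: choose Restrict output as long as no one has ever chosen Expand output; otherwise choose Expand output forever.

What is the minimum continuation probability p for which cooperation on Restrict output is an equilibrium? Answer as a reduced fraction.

225/343

With continuation probability p and discount β, the effective per-period discount factor is βp.
Grim-trigger IC: βp ≥ (127−82)/(127−29) = 45/98.
So p ≥ (45/98)/(7/10) = 225/343.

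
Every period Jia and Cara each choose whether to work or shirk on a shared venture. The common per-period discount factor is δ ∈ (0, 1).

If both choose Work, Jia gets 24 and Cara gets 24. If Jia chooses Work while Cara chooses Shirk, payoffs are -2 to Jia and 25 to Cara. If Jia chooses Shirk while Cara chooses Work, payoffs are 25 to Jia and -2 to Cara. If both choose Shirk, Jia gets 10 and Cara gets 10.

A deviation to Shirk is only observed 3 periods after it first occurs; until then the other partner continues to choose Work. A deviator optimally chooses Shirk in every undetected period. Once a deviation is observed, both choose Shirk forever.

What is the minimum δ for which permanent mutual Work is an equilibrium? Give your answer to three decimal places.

Deviating for the 3 undetected periods gains 25−24 = 1 per period over cooperation, then loses 24−10 = 14 per period forever once punishment starts.
Gain: 1(1 + δ + … + δ^2); loss: 14·δ^3/(1−δ).
No profitable deviation ⇔ 1(1−δ^3) ≤ 14·δ^3, i.e. δ^3 ≥ 1/(1+14) = 1/15.
Hence δ ≥ (1/15)^(1/3) ≈ 0.405.

0.405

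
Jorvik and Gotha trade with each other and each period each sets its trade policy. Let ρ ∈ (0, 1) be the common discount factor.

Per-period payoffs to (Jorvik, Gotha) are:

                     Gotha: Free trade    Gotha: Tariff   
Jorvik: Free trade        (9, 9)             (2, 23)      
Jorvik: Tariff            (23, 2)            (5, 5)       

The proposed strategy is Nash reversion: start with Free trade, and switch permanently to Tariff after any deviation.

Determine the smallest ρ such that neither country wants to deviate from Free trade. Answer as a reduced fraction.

7/9

One-period gain from deviating is 23 − 9 = 14. The loss is 9 − 5 = 4 in every subsequent period, with present value 4·ρ/(1−ρ).
Deviation is unprofitable when 4·ρ/(1−ρ) ≥ 14, i.e. ρ/(1−ρ) ≥ 7/2.
Equivalently ρ ≥ 14/(14+4) = 7/9.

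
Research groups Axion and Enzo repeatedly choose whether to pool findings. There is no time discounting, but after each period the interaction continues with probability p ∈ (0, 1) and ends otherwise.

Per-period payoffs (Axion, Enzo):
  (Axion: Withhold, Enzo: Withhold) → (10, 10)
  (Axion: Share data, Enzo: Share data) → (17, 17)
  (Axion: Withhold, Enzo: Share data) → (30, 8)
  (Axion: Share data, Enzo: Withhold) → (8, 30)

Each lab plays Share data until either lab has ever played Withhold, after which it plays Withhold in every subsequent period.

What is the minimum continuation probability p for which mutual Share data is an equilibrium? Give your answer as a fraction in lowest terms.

13/20

With no time discounting, the continuation probability p plays the role of the discount factor.
Grim-trigger IC: 17/(1−p) ≥ 30 + 10p/(1−p) ⇒ p ≥ (30−17)/(30−10) = 13/20.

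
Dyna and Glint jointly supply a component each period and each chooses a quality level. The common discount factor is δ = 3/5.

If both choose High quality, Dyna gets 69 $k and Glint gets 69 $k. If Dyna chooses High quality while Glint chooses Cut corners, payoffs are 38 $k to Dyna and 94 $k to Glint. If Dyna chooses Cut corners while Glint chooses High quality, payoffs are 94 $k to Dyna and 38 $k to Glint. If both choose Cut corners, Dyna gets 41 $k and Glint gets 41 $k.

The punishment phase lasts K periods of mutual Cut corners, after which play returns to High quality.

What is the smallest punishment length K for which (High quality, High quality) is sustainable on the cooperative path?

No profitable deviation requires (69−41)(δ+…+δ^K) ≥ 94−69, i.e. δ+…+δ^K ≥ 25/28 ≈ 0.8929.
With δ = 3/5, the partial sums are K=1: 0.6000, K=2: 0.9600.
K = 2 is the first length at which the sum reaches 0.8929.

2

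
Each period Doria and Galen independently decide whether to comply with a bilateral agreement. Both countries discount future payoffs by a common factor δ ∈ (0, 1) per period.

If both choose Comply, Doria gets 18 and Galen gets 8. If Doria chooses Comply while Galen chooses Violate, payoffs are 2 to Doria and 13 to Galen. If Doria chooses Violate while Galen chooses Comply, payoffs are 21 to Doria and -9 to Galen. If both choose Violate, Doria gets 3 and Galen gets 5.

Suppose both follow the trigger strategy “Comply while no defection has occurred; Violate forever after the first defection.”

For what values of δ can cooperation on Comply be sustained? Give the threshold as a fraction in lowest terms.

5/8

Doria's threshold: (21−18)/(21−3) = 1/6.
Galen's threshold: (13−8)/(13−5) = 5/8.
1/6 < 5/8, so Galen binds and δ* = 5/8.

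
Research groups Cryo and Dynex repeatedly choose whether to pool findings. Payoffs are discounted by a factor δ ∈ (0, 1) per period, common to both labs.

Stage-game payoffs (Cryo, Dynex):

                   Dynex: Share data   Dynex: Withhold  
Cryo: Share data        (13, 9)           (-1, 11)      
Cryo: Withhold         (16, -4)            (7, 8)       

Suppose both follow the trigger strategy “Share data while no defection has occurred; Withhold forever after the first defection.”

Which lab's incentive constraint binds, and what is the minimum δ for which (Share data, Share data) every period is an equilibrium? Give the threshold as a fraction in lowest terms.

Dynex; δ ≥ 2/3

Cryo: cooperation gives 13 each period; deviation gives 16 once then 7 forever.
  13/(1−δ) ≥ 16 + 7δ/(1−δ) ⇒ δ ≥ 3/9 = 1/3.
Dynex: cooperation gives 9 each period; deviation gives 11 once then 8 forever.
  δ ≥ 2/3.
Both must hold, so the binding constraint is Dynex's: δ ≥ 2/3.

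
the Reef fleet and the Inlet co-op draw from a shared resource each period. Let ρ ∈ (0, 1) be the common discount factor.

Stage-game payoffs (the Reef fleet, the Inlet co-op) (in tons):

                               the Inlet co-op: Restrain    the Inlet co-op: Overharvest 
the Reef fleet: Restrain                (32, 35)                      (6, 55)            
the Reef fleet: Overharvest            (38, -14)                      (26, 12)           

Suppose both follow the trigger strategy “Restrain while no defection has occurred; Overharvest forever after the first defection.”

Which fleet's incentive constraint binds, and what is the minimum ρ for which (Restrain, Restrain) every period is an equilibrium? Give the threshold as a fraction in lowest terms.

the Reef fleet; ρ ≥ 1/2

the Reef fleet: cooperation gives 32 each period; deviation gives 38 once then 26 forever.
  32/(1−ρ) ≥ 38 + 26ρ/(1−ρ) ⇒ ρ ≥ 6/12 = 1/2.
the Inlet co-op: cooperation gives 35 each period; deviation gives 55 once then 12 forever.
  ρ ≥ 20/43.
Both must hold, so the binding constraint is the Reef fleet's: ρ ≥ 1/2.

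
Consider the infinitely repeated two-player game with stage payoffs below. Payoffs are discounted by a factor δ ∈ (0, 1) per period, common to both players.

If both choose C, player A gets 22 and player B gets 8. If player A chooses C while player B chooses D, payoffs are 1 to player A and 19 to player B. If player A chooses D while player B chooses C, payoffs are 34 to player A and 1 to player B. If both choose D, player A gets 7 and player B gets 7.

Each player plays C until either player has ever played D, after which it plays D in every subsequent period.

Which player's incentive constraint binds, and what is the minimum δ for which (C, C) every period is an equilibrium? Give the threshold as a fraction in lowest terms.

player B; δ ≥ 11/12

player A's threshold: (34−22)/(34−7) = 4/9.
player B's threshold: (19−8)/(19−7) = 11/12.
4/9 < 11/12, so player B binds and δ* = 11/12.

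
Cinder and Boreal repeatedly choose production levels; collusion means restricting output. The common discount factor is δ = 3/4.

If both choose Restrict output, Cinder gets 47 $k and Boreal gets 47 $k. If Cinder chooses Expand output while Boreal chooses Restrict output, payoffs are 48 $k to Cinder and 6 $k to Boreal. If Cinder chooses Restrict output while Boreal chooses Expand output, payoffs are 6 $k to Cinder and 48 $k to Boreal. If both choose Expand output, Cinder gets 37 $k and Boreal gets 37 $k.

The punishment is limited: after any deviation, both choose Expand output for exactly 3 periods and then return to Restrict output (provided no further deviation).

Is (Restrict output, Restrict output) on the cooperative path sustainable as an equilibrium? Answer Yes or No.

IC: δ+…+δ^3 ≥ (48−47)/(47−37) = 1/10.
At δ = 3/4: partial sum = 1.7344 ≥ 0.1000. Cooperation sustainable.

Yes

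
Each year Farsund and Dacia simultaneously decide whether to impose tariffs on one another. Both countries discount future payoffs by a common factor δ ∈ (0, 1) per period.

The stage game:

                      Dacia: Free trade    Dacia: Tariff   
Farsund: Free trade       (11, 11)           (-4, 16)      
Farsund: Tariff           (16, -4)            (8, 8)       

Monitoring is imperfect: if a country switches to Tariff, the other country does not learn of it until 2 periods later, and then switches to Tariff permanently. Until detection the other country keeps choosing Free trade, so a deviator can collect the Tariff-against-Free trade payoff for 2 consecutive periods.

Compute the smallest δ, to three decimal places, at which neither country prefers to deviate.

0.791

A deviator earns 16 for 2 periods, then 8 forever; cooperating earns 11 forever. Multiplying the IC by (1−δ):
11 ≥ 16(1−δ^2) + 8δ^2, so 8·δ^2 ≥ 5 and δ^2 ≥ 5/8.
δ ≥ (5/8)^(1/2) ≈ 0.791.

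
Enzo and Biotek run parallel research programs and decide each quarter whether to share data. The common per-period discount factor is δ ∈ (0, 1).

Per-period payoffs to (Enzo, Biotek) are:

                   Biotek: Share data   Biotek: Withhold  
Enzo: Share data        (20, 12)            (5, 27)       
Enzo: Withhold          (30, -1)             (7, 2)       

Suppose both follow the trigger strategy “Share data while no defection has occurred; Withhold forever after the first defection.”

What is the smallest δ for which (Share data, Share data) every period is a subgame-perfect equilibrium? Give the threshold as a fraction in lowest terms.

3/5

For Enzo: deviation gain 30−20 = 10, per-period punishment loss 20−7 = 13. IC gives δ ≥ 10/23.
For Biotek: gain 15, loss 10 per period, so δ ≥ 15/25 = 3/5.
The tighter constraint is Biotek's, so cooperation needs δ ≥ 3/5.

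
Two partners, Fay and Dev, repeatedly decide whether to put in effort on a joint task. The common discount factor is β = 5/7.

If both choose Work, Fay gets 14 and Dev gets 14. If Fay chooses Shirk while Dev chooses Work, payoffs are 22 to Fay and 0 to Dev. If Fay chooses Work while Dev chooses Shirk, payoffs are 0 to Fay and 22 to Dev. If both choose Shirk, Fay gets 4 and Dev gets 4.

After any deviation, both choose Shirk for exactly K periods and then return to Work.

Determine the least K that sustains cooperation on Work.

2

IC: β(1−β^K)/(1−β) ≥ (22−14)/(14−4) = 4/5.
With β = 5/7: need 1 − β^K ≥ 4/5·(1−5/7)/(5/7), i.e. β^K ≤ 0.6800.
Since (5/7)^1 = 0.7143 and (5/7)^2 = 0.5102, the smallest such K is 2.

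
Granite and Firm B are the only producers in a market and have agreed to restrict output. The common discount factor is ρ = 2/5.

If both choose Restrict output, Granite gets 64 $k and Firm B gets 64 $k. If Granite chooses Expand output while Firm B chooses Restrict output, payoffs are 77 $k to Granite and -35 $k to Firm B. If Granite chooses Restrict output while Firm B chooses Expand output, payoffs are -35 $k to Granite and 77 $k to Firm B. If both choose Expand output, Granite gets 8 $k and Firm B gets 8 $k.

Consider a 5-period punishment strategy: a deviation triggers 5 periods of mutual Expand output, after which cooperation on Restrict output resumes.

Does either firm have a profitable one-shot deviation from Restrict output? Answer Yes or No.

No

A one-shot deviation gives 77 now, then 8 for 5 periods, then back to 64.
Gain from deviating: (77−64) today; loss: (64−8) in each of the next 5 periods.
No-deviation condition: (64−8)(ρ+…+ρ^5) ≥ 77−64, i.e. ρ+…+ρ^5 ≥ 13/56.
At ρ = 2/5: ρ+…+ρ^5 = 0.6598 ≥ 0.2321.
So cooperation is sustainable.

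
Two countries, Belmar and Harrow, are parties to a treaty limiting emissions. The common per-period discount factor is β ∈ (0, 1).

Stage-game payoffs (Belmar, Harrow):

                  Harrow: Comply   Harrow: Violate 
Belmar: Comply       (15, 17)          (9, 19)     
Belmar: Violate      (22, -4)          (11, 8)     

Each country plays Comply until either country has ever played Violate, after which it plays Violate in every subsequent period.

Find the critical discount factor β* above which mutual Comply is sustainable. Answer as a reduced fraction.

Belmar: cooperation gives 15 each period; deviation gives 22 once then 11 forever.
  15/(1−β) ≥ 22 + 11β/(1−β) ⇒ β ≥ 7/11.
Harrow: cooperation gives 17 each period; deviation gives 19 once then 8 forever.
  β ≥ 2/11.
Both must hold, so the binding constraint is Belmar's: β ≥ 7/11.

7/11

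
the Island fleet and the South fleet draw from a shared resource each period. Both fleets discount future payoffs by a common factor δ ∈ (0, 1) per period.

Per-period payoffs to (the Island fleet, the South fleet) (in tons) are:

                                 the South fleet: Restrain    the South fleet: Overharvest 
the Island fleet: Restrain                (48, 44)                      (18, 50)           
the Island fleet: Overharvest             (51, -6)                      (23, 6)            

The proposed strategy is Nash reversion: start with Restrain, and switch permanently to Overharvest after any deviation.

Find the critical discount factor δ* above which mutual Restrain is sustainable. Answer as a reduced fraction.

3/22

For the Island fleet: deviation gain 51−48 = 3, per-period punishment loss 48−23 = 25. IC gives δ ≥ 3/28.
For the South fleet: gain 6, loss 38 per period, so δ ≥ 6/44 = 3/22.
The tighter constraint is the South fleet's, so cooperation needs δ ≥ 3/22.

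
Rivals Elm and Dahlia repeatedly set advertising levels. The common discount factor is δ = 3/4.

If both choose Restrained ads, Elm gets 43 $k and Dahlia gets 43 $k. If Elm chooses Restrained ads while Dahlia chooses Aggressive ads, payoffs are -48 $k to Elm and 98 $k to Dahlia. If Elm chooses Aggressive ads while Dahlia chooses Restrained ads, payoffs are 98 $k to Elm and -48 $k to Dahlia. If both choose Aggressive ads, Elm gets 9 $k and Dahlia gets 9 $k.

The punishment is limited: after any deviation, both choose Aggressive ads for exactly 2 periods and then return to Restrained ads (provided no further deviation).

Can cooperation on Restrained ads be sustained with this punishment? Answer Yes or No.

IC: δ+…+δ^2 ≥ (98−43)/(43−9) = 55/34.
At δ = 3/4: partial sum = 1.3125 < 1.6176. Cooperation not sustainable.

No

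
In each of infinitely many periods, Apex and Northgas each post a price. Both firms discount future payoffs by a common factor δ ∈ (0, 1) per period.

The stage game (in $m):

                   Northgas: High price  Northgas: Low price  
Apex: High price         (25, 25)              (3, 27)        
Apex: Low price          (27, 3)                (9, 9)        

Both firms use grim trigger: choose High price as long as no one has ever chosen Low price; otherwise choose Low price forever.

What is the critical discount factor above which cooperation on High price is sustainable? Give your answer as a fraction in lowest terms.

1/9

One-period gain from deviating is 27 − 25 = 2. The loss is 25 − 9 = 16 in every subsequent period, with present value 16·δ/(1−δ).
Deviation is unprofitable when 16·δ/(1−δ) ≥ 2, i.e. δ/(1−δ) ≥ 1/8.
Equivalently δ ≥ 2/(2+16) = 1/9.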